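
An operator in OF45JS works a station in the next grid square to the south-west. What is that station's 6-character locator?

OF45ir

Longitude subsquare j = 9; −1 → 8 = i.
Latitude subsquare s = 18; −1 → 17 = r.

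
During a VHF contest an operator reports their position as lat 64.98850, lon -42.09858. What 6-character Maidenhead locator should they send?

GP84wx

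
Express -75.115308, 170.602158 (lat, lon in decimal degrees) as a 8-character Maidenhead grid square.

RB54hv22

Add 180° to longitude and 90° to latitude: 350.60216, 14.88469.
Field: lon ⌊350.60216/20⌋ = 17 → R; lat ⌊14.88469/10⌋ = 1 → B.
Square: lon ⌊10.60216/2⌋ = 5; lat ⌊4.88469/1⌋ = 4.
Subsquare: lon ⌊0.60216/0.0833333⌋ = 7 → h; lat ⌊0.88469/0.0416667⌋ = 21 → v.
Extended square: lon ⌊0.01882/0.00833333⌋ = 2; lat ⌊0.00969/0.00416667⌋ = 2.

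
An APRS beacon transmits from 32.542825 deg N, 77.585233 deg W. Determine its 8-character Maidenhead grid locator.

FM12en90

Shift to the Maidenhead origin (180°W, 90°S): lon 102.41477, lat 122.54282.
Field: 102.41477/20 → 5 → F, 122.54282/10 → 12 → M; chars FM.
Square: 2.41477/2 → 1, 2.54282/1 → 2; chars 12.
Subsquare: 0.41477/0.0833333 → 4 → e, 0.54282/0.0416667 → 13 → n; chars en.
Extended square: 0.08143/0.00833333 → 9, 0.00116/0.00416667 → 0; chars 90.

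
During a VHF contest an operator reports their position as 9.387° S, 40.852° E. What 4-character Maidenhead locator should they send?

Add 180° to longitude and 90° to latitude: 220.85, 80.61.
Field: 220.85/20 → 11 → L, 80.61/10 → 8 → I; chars LI.
Square: 0.85/2 → 0, 0.61/1 → 0; chars 00.

LI00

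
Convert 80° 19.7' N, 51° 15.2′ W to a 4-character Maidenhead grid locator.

Shift to the Maidenhead origin (180°W, 90°S): lon 128.75, lat 170.33.
Field: 128.75/20 → 6 → G, 170.33/10 → 17 → R; chars GR.
Square: 8.75/2 → 4, 0.33/1 → 0; chars 40.

GR40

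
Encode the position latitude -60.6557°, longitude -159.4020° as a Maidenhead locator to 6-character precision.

BC09hi

Add 180° to longitude and 90° to latitude: 20.5980, 29.3443.
Field (20°×10°, letters A–R): 20.5980/20 → 1 → B, 29.3443/10 → 2 → C; chars BC.
Square (2°×1°, digits 0–9): 0.5980/2 → 0, 9.3443/1 → 9; chars 09.
Subsquare (5′×2.5′, letters a–x): 0.5980/0.0833333 → 7 → h, 0.3443/0.0416667 → 8 → i; chars hi.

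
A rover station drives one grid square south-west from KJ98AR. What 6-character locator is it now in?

Longitude subsquare a = 0; −1 → -1, wraps to 23 = x, carry into square.
Longitude square 9; −1 → 8.
Latitude subsquare r = 17; −1 → 16 = q.

KJ88xq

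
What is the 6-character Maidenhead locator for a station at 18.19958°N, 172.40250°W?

AK38te

Shift to the Maidenhead origin (180°W, 90°S): lon 7.5975, lat 108.1996.
Field: lon ⌊7.5975/20⌋ = 0 → A; lat ⌊108.1996/10⌋ = 10 → K.
Square: lon ⌊7.5975/2⌋ = 3; lat ⌊8.1996/1⌋ = 8.
Subsquare: lon ⌊1.5975/0.0833333⌋ = 19 → t; lat ⌊0.1996/0.0416667⌋ = 4 → e.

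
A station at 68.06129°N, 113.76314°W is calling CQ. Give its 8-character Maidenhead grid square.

DP38cb84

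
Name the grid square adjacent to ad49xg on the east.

Longitude subsquare x = 23; +1 → 24, wraps to 0 = a, carry into square.
Longitude square 4; +1 → 5.
The latitude characters are unchanged.

AD59ag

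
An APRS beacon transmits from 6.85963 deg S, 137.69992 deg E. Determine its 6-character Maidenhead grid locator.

PI83ud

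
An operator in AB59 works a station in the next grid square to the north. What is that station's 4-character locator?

AC50

Latitude square 9; +1 → 10, wraps to 0, carry into field.
Latitude field B = 1; +1 → 2 = C.
The longitude characters are unchanged.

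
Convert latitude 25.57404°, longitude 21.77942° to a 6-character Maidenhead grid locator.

KL05vn

Add 180° to longitude and 90° to latitude: 201.7794, 115.5740.
Field: 201.7794/20 → 10 → K, 115.5740/10 → 11 → L; chars KL.
Square: 1.7794/2 → 0, 5.5740/1 → 5; chars 05.
Subsquare: 1.7794/0.0833333 → 21 → v, 0.5740/0.0416667 → 13 → n; chars vn.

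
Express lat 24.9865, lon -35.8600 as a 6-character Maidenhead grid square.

HL24bx

Shift to the Maidenhead origin (180°W, 90°S): lon 144.1400, lat 114.9865.
Field: lon ⌊144.1400/20⌋ = 7 → H; lat ⌊114.9865/10⌋ = 11 → L.
Square: lon ⌊4.1400/2⌋ = 2; lat ⌊4.9865/1⌋ = 4.
Subsquare: lon ⌊0.1400/0.0833333⌋ = 1 → b; lat ⌊0.9865/0.0416667⌋ = 23 → x.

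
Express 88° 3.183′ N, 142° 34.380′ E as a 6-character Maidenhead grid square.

QR18gb

Shift to the Maidenhead origin (180°W, 90°S): lon 322.5730, lat 178.0530.
Field: 322.5730/20 → 16 → Q, 178.0530/10 → 17 → R; chars QR.
Square: 2.5730/2 → 1, 8.0530/1 → 8; chars 18.
Subsquare: 0.5730/0.0833333 → 6 → g, 0.0530/0.0416667 → 1 → b; chars gb.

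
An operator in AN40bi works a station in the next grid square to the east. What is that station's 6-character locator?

AN40ci

Longitude subsquare b = 1; +1 → 2 = c.
The latitude characters are unchanged.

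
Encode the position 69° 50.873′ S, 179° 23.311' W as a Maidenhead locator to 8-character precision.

AC00hd36

Offset from 180°W / 90°S: lon 0.61148°, lat 20.15212°.
Field: lon ⌊0.61148/20⌋ = 0 → A; lat ⌊20.15212/10⌋ = 2 → C.
Square: lon ⌊0.61148/2⌋ = 0; lat ⌊0.15212/1⌋ = 0.
Subsquare: lon ⌊0.61148/0.0833333⌋ = 7 → h; lat ⌊0.15212/0.0416667⌋ = 3 → d.
Extended square: lon ⌊0.02815/0.00833333⌋ = 3; lat ⌊0.02712/0.00416667⌋ = 6.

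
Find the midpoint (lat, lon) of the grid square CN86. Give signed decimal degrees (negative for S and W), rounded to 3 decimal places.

46.500, -123.000

Field C=2, N=13: +2·20° lon, +13·10° lat → SW at lon -140°, lat 40°.
Square 8, 6: +8·2° lon, +6·1° lat → SW at lon -124°, lat 46°.
Cell spans 2° lon × 1° lat. Centre is SW corner plus half of each.
latitude 46.500, longitude -123.000.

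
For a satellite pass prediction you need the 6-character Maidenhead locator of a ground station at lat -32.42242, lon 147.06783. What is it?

QF37mn

Offset from 180°W / 90°S: lon 327.0678°, lat 57.5776°.
Field: 327.0678/20 → 16 → Q, 57.5776/10 → 5 → F; chars QF.
Square: 7.0678/2 → 3, 7.5776/1 → 7; chars 37.
Subsquare: 1.0678/0.0833333 → 12 → m, 0.5776/0.0416667 → 13 → n; chars mn.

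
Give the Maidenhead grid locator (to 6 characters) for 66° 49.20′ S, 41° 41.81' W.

GC93de

Shift to the Maidenhead origin (180°W, 90°S): lon 138.3032, lat 23.1800.
Field: 138.3032/20 → 6 → G, 23.1800/10 → 2 → C; chars GC.
Square: 18.3032/2 → 9, 3.1800/1 → 3; chars 93.
Subsquare: 0.3032/0.0833333 → 3 → d, 0.1800/0.0416667 → 4 → e; chars de.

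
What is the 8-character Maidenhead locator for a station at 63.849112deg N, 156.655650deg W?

BP13qu13

Shift to the Maidenhead origin (180°W, 90°S): lon 23.34435, lat 153.84911.
Field: 23.34435/20 → 1 → B, 153.84911/10 → 15 → P; chars BP.
Square: 3.34435/2 → 1, 3.84911/1 → 3; chars 13.
Subsquare: 1.34435/0.0833333 → 16 → q, 0.84911/0.0416667 → 20 → u; chars qu.
Extended square: 0.01102/0.00833333 → 1, 0.01578/0.00416667 → 3; chars 13.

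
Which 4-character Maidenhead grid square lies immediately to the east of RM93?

AM03

Longitude square 9; +1 → 10, wraps to 0, carry into field.
Longitude field R = 17; +1 → 18, wraps to 0 = A, wrapping around the antimeridian.
The latitude characters are unchanged.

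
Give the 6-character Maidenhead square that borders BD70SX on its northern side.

Latitude subsquare x = 23; +1 → 24, wraps to 0 = a, carry into square.
Latitude square 0; +1 → 1.
The longitude characters are unchanged.

BD71sa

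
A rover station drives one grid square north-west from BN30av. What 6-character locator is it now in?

BN20xw

Longitude subsquare a = 0; −1 → -1, wraps to 23 = x, carry into square.
Longitude square 3; −1 → 2.
Latitude subsquare v = 21; +1 → 22 = w.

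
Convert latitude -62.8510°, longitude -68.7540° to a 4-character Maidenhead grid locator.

FC57

Add 180° to longitude and 90° to latitude: 111.25, 27.15.
Field (20°×10°, letters A–R): 111.25/20 → 5 → F, 27.15/10 → 2 → C; chars FC.
Square (2°×1°, digits 0–9): 11.25/2 → 5, 7.15/1 → 7; chars 57.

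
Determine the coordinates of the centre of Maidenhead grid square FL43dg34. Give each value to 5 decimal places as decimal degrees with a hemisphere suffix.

Field F=5, L=11: +5·20° lon, +11·10° lat → SW at lon -80°, lat 20°.
Square 4, 3: +4·2° lon, +3·1° lat → SW at lon -72°, lat 23°.
Subsquare d=3, g=6: +3·0.0833333° lon, +6·0.0416667° lat → SW at lon -71.75°, lat 23.25°.
Extended square 3, 4: +3·0.00833333° lon, +4·0.00416667° lat → SW at lon -71.725°, lat 23.2667°.
Cell spans 0.00833333° lon × 0.00416667° lat. Centre is SW corner plus half of each.
latitude 23.26875° N, longitude 71.72083° W.

23.26875° N, 71.72083° W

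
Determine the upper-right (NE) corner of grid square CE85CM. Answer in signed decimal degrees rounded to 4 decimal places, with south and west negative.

-44.4583, -123.7500

Field C=2, E=4: +2·20° lon, +4·10° lat → SW at lon -140°, lat -50°.
Square 8, 5: +8·2° lon, +5·1° lat → SW at lon -124°, lat -45°.
Subsquare c=2, m=12: +2·0.0833333° lon, +12·0.0416667° lat → SW at lon -123.833°, lat -44.5°.
Cell spans 0.0833333° lon × 0.0416667° lat. NE corner is SW corner plus one full cell.
latitude -44.4583, longitude -123.7500.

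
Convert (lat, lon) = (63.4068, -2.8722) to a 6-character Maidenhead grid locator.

Offset from 180°W / 90°S: lon 177.1278°, lat 153.4068°.
Field: lon ⌊177.1278/20⌋ = 8 → I; lat ⌊153.4068/10⌋ = 15 → P.
Square: lon ⌊17.1278/2⌋ = 8; lat ⌊3.4068/1⌋ = 3.
Subsquare: lon ⌊1.1278/0.0833333⌋ = 13 → n; lat ⌊0.4068/0.0416667⌋ = 9 → j.

IP83nj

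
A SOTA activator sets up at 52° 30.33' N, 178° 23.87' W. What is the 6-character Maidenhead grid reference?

AO02tm

Shift to the Maidenhead origin (180°W, 90°S): lon 1.6022, lat 142.5055.
Field: lon ⌊1.6022/20⌋ = 0 → A; lat ⌊142.5055/10⌋ = 14 → O.
Square: lon ⌊1.6022/2⌋ = 0; lat ⌊2.5055/1⌋ = 2.
Subsquare: lon ⌊1.6022/0.0833333⌋ = 19 → t; lat ⌊0.5055/0.0416667⌋ = 12 → m.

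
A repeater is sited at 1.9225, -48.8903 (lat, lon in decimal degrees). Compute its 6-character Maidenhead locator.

GJ51nw

Add 180° to longitude and 90° to latitude: 131.1097, 91.9225.
Field (20°×10°, letters A–R): lon ⌊131.1097/20⌋ = 6 → G; lat ⌊91.9225/10⌋ = 9 → J.
Square (2°×1°, digits 0–9): lon ⌊11.1097/2⌋ = 5; lat ⌊1.9225/1⌋ = 1.
Subsquare (5′×2.5′, letters a–x): lon ⌊1.1097/0.0833333⌋ = 13 → n; lat ⌊0.9225/0.0416667⌋ = 22 → w.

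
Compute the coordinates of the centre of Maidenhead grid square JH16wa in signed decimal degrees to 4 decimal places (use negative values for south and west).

Field J=9, H=7: +9·20° lon, +7·10° lat → SW at lon 0°, lat -20°.
Square 1, 6: +1·2° lon, +6·1° lat → SW at lon 2°, lat -14°.
Subsquare w=22, a=0: +22·0.0833333° lon, +0·0.0416667° lat → SW at lon 3.83333°, lat -14°.
Cell spans 0.0833333° lon × 0.0416667° lat. Centre is SW corner plus half of each.
latitude -13.9792, longitude 3.8750.

-13.9792, 3.8750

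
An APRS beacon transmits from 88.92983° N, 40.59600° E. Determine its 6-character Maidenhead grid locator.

Offset from 180°W / 90°S: lon 220.5960°, lat 178.9298°.
Field: lon ⌊220.5960/20⌋ = 11 → L; lat ⌊178.9298/10⌋ = 17 → R.
Square: lon ⌊0.5960/2⌋ = 0; lat ⌊8.9298/1⌋ = 8.
Subsquare: lon ⌊0.5960/0.0833333⌋ = 7 → h; lat ⌊0.9298/0.0416667⌋ = 22 → w.

LR08hw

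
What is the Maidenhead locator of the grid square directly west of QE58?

QE48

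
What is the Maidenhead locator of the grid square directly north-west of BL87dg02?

BL87cg93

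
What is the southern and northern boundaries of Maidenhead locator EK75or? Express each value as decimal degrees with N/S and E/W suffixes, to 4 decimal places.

Field E=4, K=10: +4·20° lon, +10·10° lat → SW at lon -100°, lat 10°.
Square 7, 5: +7·2° lon, +5·1° lat → SW at lon -86°, lat 15°.
Subsquare o=14, r=17: +14·0.0833333° lon, +17·0.0416667° lat → SW at lon -84.8333°, lat 15.7083°.
Cell spans 0.0833333° lon × 0.0416667° lat.
south 15.7083° N, north 15.7500° N.

15.7083° N, 15.7500° N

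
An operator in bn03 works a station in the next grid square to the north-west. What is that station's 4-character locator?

Longitude square 0; −1 → -1, wraps to 9, carry into field.
Longitude field B = 1; −1 → 0 = A.
Latitude square 3; +1 → 4.

AN94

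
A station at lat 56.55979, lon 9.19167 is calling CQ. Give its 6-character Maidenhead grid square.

JO46on

Add 180° to longitude and 90° to latitude: 189.1917, 146.5598.
Field: lon ⌊189.1917/20⌋ = 9 → J; lat ⌊146.5598/10⌋ = 14 → O.
Square: lon ⌊9.1917/2⌋ = 4; lat ⌊6.5598/1⌋ = 6.
Subsquare: lon ⌊1.1917/0.0833333⌋ = 14 → o; lat ⌊0.5598/0.0416667⌋ = 13 → n.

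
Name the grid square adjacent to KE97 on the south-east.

LE06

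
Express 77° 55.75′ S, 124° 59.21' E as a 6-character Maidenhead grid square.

PB22lb

Shift to the Maidenhead origin (180°W, 90°S): lon 304.9868, lat 12.0708.
Field: lon ⌊304.9868/20⌋ = 15 → P; lat ⌊12.0708/10⌋ = 1 → B.
Square: lon ⌊4.9868/2⌋ = 2; lat ⌊2.0708/1⌋ = 2.
Subsquare: lon ⌊0.9868/0.0833333⌋ = 11 → l; lat ⌊0.0708/0.0416667⌋ = 1 → b.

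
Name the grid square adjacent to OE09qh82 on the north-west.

Longitude extended square 8; −1 → 7.
Latitude extended square 2; +1 → 3.

OE09qh73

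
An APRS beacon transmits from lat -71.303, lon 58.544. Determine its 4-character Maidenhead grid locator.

LB98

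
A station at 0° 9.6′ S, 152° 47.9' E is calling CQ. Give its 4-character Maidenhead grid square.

QI69

Offset from 180°W / 90°S: lon 332.80°, lat 89.84°.
Field: 332.80/20 → 16 → Q, 89.84/10 → 8 → I; chars QI.
Square: 12.80/2 → 6, 9.84/1 → 9; chars 69.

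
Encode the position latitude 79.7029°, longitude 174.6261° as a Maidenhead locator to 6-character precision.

RQ79hq

Add 180° to longitude and 90° to latitude: 354.6261, 169.7029.
Field: lon ⌊354.6261/20⌋ = 17 → R; lat ⌊169.7029/10⌋ = 16 → Q.
Square: lon ⌊14.6261/2⌋ = 7; lat ⌊9.7029/1⌋ = 9.
Subsquare: lon ⌊0.6261/0.0833333⌋ = 7 → h; lat ⌊0.7029/0.0416667⌋ = 16 → q.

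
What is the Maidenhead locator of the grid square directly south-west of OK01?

NK90

Longitude square 0; −1 → -1, wraps to 9, carry into field.
Longitude field O = 14; −1 → 13 = N.
Latitude square 1; −1 → 0.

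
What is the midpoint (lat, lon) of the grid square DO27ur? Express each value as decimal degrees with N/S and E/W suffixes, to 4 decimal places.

57.7292° N, 114.2917° W

Field D=3, O=14: +3·20° lon, +14·10° lat → SW at lon -120°, lat 50°.
Square 2, 7: +2·2° lon, +7·1° lat → SW at lon -116°, lat 57°.
Subsquare u=20, r=17: +20·0.0833333° lon, +17·0.0416667° lat → SW at lon -114.333°, lat 57.7083°.
Cell spans 0.0833333° lon × 0.0416667° lat. Centre is SW corner plus half of each.
latitude 57.7292° N, longitude 114.2917° W.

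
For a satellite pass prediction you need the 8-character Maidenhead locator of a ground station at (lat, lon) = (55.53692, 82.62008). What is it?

NO15hm48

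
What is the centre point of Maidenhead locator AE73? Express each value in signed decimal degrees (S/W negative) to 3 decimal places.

Field A=0, E=4: +0·20° lon, +4·10° lat → SW at lon -180°, lat -50°.
Square 7, 3: +7·2° lon, +3·1° lat → SW at lon -166°, lat -47°.
Cell spans 2° lon × 1° lat. Centre is SW corner plus half of each.
latitude -46.500, longitude -165.000.

-46.500, -165.000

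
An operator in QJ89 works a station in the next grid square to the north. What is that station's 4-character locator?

QK80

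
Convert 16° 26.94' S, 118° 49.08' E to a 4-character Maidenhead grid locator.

OH93

Add 180° to longitude and 90° to latitude: 298.82, 73.55.
Field (20°×10°, letters A–R): 298.82/20 → 14 → O, 73.55/10 → 7 → H; chars OH.
Square (2°×1°, digits 0–9): 18.82/2 → 9, 3.55/1 → 3; chars 93.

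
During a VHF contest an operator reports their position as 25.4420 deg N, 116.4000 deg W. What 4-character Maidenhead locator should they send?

DL15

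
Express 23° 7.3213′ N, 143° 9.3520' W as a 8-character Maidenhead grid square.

BL83kc19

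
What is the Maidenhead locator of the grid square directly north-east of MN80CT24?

MN80ct35

Longitude extended square 2; +1 → 3.
Latitude extended square 4; +1 → 5.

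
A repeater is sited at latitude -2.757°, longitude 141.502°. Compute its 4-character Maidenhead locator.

Shift to the Maidenhead origin (180°W, 90°S): lon 321.50, lat 87.24.
Field: lon ⌊321.50/20⌋ = 16 → Q; lat ⌊87.24/10⌋ = 8 → I.
Square: lon ⌊1.50/2⌋ = 0; lat ⌊7.24/1⌋ = 7.

QI07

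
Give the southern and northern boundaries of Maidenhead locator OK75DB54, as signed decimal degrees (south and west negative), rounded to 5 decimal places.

Field O=14, K=10: +14·20° lon, +10·10° lat → SW at lon 100°, lat 10°.
Square 7, 5: +7·2° lon, +5·1° lat → SW at lon 114°, lat 15°.
Subsquare d=3, b=1: +3·0.0833333° lon, +1·0.0416667° lat → SW at lon 114.25°, lat 15.0417°.
Extended square 5, 4: +5·0.00833333° lon, +4·0.00416667° lat → SW at lon 114.292°, lat 15.0583°.
Cell spans 0.00833333° lon × 0.00416667° lat.
south 15.05833, north 15.06250.

15.05833, 15.06250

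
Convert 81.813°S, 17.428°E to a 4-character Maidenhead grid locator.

Shift to the Maidenhead origin (180°W, 90°S): lon 197.43, lat 8.19.
Field: 197.43/20 → 9 → J, 8.19/10 → 0 → A; chars JA.
Square: 17.43/2 → 8, 8.19/1 → 8; chars 88.

JA88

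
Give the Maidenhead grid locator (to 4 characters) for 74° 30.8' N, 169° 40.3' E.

RQ44

Shift to the Maidenhead origin (180°W, 90°S): lon 349.67, lat 164.51.
Field: 349.67/20 → 17 → R, 164.51/10 → 16 → Q; chars RQ.
Square: 9.67/2 → 4, 4.51/1 → 4; chars 44.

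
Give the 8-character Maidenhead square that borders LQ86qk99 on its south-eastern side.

LQ86rk08

Longitude extended square 9; +1 → 10, wraps to 0, carry into subsquare.
Longitude subsquare q = 16; +1 → 17 = r.
Latitude extended square 9; −1 → 8.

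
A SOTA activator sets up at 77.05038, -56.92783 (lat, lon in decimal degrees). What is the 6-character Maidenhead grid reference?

GQ17mb

Add 180° to longitude and 90° to latitude: 123.0722, 167.0504.
Field (20°×10°, letters A–R): 123.0722/20 → 6 → G, 167.0504/10 → 16 → Q; chars GQ.
Square (2°×1°, digits 0–9): 3.0722/2 → 1, 7.0504/1 → 7; chars 17.
Subsquare (5′×2.5′, letters a–x): 1.0722/0.0833333 → 12 → m, 0.0504/0.0416667 → 1 → b; chars mb.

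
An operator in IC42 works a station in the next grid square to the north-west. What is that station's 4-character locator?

IC33

Longitude square 4; −1 → 3.
Latitude square 2; +1 → 3.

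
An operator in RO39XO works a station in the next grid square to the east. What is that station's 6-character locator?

RO49ao

Longitude subsquare x = 23; +1 → 24, wraps to 0 = a, carry into square.
Longitude square 3; +1 → 4.
The latitude characters are unchanged.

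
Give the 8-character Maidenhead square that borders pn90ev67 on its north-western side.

PN90ev58

Longitude extended square 6; −1 → 5.
Latitude extended square 7; +1 → 8.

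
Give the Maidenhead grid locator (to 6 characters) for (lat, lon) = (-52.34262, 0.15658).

Shift to the Maidenhead origin (180°W, 90°S): lon 180.1566, lat 37.6574.
Field: 180.1566/20 → 9 → J, 37.6574/10 → 3 → D; chars JD.
Square: 0.1566/2 → 0, 7.6574/1 → 7; chars 07.
Subsquare: 0.1566/0.0833333 → 1 → b, 0.6574/0.0416667 → 15 → p; chars bp.

JD07bp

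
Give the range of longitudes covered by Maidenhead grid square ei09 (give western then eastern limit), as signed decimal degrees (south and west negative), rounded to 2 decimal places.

Field E=4, I=8: +4·20° lon, +8·10° lat → SW at lon -100°, lat -10°.
Square 0, 9: +0·2° lon, +9·1° lat → SW at lon -100°, lat -1°.
Cell spans 2° lon × 1° lat.
west -100.00, east -98.00.

-100.00, -98.00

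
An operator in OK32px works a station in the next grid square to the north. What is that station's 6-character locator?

OK33pa

Latitude subsquare x = 23; +1 → 24, wraps to 0 = a, carry into square.
Latitude square 2; +1 → 3.
The longitude characters are unchanged.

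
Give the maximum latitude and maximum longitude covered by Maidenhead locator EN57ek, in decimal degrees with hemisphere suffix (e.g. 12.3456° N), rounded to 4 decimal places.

Field E=4, N=13: +4·20° lon, +13·10° lat → SW at lon -100°, lat 40°.
Square 5, 7: +5·2° lon, +7·1° lat → SW at lon -90°, lat 47°.
Subsquare e=4, k=10: +4·0.0833333° lon, +10·0.0416667° lat → SW at lon -89.6667°, lat 47.4167°.
Cell spans 0.0833333° lon × 0.0416667° lat. NE corner is SW corner plus one full cell.
latitude 47.4583° N, longitude 89.5833° W.

47.4583° N, 89.5833° W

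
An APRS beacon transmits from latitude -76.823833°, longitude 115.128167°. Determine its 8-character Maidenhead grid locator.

OB73ne52

Shift to the Maidenhead origin (180°W, 90°S): lon 295.12817, lat 13.17617.
Field: lon ⌊295.12817/20⌋ = 14 → O; lat ⌊13.17617/10⌋ = 1 → B.
Square: lon ⌊15.12817/2⌋ = 7; lat ⌊3.17617/1⌋ = 3.
Subsquare: lon ⌊1.12817/0.0833333⌋ = 13 → n; lat ⌊0.17617/0.0416667⌋ = 4 → e.
Extended square: lon ⌊0.04483/0.00833333⌋ = 5; lat ⌊0.00950/0.00416667⌋ = 2.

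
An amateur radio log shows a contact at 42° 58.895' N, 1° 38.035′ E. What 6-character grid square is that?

Shift to the Maidenhead origin (180°W, 90°S): lon 181.6339, lat 132.9816.
Field (20°×10°, letters A–R): 181.6339/20 → 9 → J, 132.9816/10 → 13 → N; chars JN.
Square (2°×1°, digits 0–9): 1.6339/2 → 0, 2.9816/1 → 2; chars 02.
Subsquare (5′×2.5′, letters a–x): 1.6339/0.0833333 → 19 → t, 0.9816/0.0416667 → 23 → x; chars tx.

JN02tx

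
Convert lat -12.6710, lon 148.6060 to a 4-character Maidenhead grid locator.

Shift to the Maidenhead origin (180°W, 90°S): lon 328.61, lat 77.33.
Field (20°×10°, letters A–R): lon ⌊328.61/20⌋ = 16 → Q; lat ⌊77.33/10⌋ = 7 → H.
Square (2°×1°, digits 0–9): lon ⌊8.61/2⌋ = 4; lat ⌊7.33/1⌋ = 7.

QH47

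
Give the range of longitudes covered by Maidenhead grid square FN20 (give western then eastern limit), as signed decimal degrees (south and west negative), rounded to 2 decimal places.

-76.00, -74.00

Field F=5, N=13: +5·20° lon, +13·10° lat → SW at lon -80°, lat 40°.
Square 2, 0: +2·2° lon, +0·1° lat → SW at lon -76°, lat 40°.
Cell spans 2° lon × 1° lat.
west -76.00, east -74.00.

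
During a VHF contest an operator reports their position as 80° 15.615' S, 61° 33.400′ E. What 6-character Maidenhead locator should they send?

Offset from 180°W / 90°S: lon 241.5567°, lat 9.7398°.
Field: lon ⌊241.5567/20⌋ = 12 → M; lat ⌊9.7398/10⌋ = 0 → A.
Square: lon ⌊1.5567/2⌋ = 0; lat ⌊9.7398/1⌋ = 9.
Subsquare: lon ⌊1.5567/0.0833333⌋ = 18 → s; lat ⌊0.7398/0.0416667⌋ = 17 → r.

MA09sr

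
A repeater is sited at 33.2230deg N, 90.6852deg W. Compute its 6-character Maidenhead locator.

Add 180° to longitude and 90° to latitude: 89.3148, 123.2230.
Field: 89.3148/20 → 4 → E, 123.2230/10 → 12 → M; chars EM.
Square: 9.3148/2 → 4, 3.2230/1 → 3; chars 43.
Subsquare: 1.3148/0.0833333 → 15 → p, 0.2230/0.0416667 → 5 → f; chars pf.

EM43pf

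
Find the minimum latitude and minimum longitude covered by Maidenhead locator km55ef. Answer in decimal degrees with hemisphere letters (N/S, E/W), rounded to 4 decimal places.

35.2083° N, 30.3333° E

Field K=10, M=12: +10·20° lon, +12·10° lat → SW at lon 20°, lat 30°.
Square 5, 5: +5·2° lon, +5·1° lat → SW at lon 30°, lat 35°.
Subsquare e=4, f=5: +4·0.0833333° lon, +5·0.0416667° lat → SW at lon 30.3333°, lat 35.2083°.
latitude 35.2083° N, longitude 30.3333° E.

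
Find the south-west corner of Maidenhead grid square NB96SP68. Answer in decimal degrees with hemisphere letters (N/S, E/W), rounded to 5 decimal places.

Field N=13, B=1: +13·20° lon, +1·10° lat → SW at lon 80°, lat -80°.
Square 9, 6: +9·2° lon, +6·1° lat → SW at lon 98°, lat -74°.
Subsquare s=18, p=15: +18·0.0833333° lon, +15·0.0416667° lat → SW at lon 99.5°, lat -73.375°.
Extended square 6, 8: +6·0.00833333° lon, +8·0.00416667° lat → SW at lon 99.55°, lat -73.3417°.
latitude 73.34167° S, longitude 99.55000° E.

73.34167° S, 99.55000° E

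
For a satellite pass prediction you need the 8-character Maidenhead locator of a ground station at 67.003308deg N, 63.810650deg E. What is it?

Add 180° to longitude and 90° to latitude: 243.81065, 157.00331.
Field (20°×10°, letters A–R): lon ⌊243.81065/20⌋ = 12 → M; lat ⌊157.00331/10⌋ = 15 → P.
Square (2°×1°, digits 0–9): lon ⌊3.81065/2⌋ = 1; lat ⌊7.00331/1⌋ = 7.
Subsquare (5′×2.5′, letters a–x): lon ⌊1.81065/0.0833333⌋ = 21 → v; lat ⌊0.00331/0.0416667⌋ = 0 → a.
Extended square (30″×15″, digits 0–9): lon ⌊0.06065/0.00833333⌋ = 7; lat ⌊0.00331/0.00416667⌋ = 0.

MP17va70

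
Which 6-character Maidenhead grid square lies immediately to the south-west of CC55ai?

Longitude subsquare a = 0; −1 → -1, wraps to 23 = x, carry into square.
Longitude square 5; −1 → 4.
Latitude subsquare i = 8; −1 → 7 = h.

CC45xh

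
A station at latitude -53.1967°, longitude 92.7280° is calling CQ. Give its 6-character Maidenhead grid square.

ND66it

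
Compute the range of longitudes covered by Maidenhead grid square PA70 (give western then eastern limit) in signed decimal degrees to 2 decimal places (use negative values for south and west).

134.00, 136.00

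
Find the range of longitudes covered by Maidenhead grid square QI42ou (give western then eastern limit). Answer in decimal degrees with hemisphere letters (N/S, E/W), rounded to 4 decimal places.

Field Q=16, I=8: +16·20° lon, +8·10° lat → SW at lon 140°, lat -10°.
Square 4, 2: +4·2° lon, +2·1° lat → SW at lon 148°, lat -8°.
Subsquare o=14, u=20: +14·0.0833333° lon, +20·0.0416667° lat → SW at lon 149.167°, lat -7.16667°.
Cell spans 0.0833333° lon × 0.0416667° lat.
west 149.1667° E, east 149.2500° E.

149.1667° E, 149.2500° E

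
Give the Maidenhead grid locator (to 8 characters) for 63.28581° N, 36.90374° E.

Offset from 180°W / 90°S: lon 216.90374°, lat 153.28581°.
Field (20°×10°, letters A–R): lon ⌊216.90374/20⌋ = 10 → K; lat ⌊153.28581/10⌋ = 15 → P.
Square (2°×1°, digits 0–9): lon ⌊16.90374/2⌋ = 8; lat ⌊3.28581/1⌋ = 3.
Subsquare (5′×2.5′, letters a–x): lon ⌊0.90374/0.0833333⌋ = 10 → k; lat ⌊0.28581/0.0416667⌋ = 6 → g.
Extended square (30″×15″, digits 0–9): lon ⌊0.07041/0.00833333⌋ = 8; lat ⌊0.03581/0.00416667⌋ = 8.

KP83kg88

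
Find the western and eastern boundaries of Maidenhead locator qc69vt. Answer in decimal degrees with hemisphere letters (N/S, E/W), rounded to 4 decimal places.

153.7500° E, 153.8333° E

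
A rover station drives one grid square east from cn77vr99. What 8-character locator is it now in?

CN77wr09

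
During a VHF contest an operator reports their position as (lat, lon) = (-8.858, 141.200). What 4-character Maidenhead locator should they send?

Offset from 180°W / 90°S: lon 321.20°, lat 81.14°.
Field: lon ⌊321.20/20⌋ = 16 → Q; lat ⌊81.14/10⌋ = 8 → I.
Square: lon ⌊1.20/2⌋ = 0; lat ⌊1.14/1⌋ = 1.

QI01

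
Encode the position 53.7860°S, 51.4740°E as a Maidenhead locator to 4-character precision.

LD56

Add 180° to longitude and 90° to latitude: 231.47, 36.21.
Field: lon ⌊231.47/20⌋ = 11 → L; lat ⌊36.21/10⌋ = 3 → D.
Square: lon ⌊11.47/2⌋ = 5; lat ⌊6.21/1⌋ = 6.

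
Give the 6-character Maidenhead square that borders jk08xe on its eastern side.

JK18ae

Longitude subsquare x = 23; +1 → 24, wraps to 0 = a, carry into square.
Longitude square 0; +1 → 1.
The latitude characters are unchanged.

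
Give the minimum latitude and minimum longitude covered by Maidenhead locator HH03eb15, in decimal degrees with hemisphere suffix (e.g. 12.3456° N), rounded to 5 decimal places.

16.93750° S, 39.65833° W

Field H=7, H=7: +7·20° lon, +7·10° lat → SW at lon -40°, lat -20°.
Square 0, 3: +0·2° lon, +3·1° lat → SW at lon -40°, lat -17°.
Subsquare e=4, b=1: +4·0.0833333° lon, +1·0.0416667° lat → SW at lon -39.6667°, lat -16.9583°.
Extended square 1, 5: +1·0.00833333° lon, +5·0.00416667° lat → SW at lon -39.6583°, lat -16.9375°.
latitude 16.93750° S, longitude 39.65833° W.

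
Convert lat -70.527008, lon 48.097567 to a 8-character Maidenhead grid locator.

LB49bl13

Add 180° to longitude and 90° to latitude: 228.09757, 19.47299.
Field: 228.09757/20 → 11 → L, 19.47299/10 → 1 → B; chars LB.
Square: 8.09757/2 → 4, 9.47299/1 → 9; chars 49.
Subsquare: 0.09757/0.0833333 → 1 → b, 0.47299/0.0416667 → 11 → l; chars bl.
Extended square: 0.01423/0.00833333 → 1, 0.01466/0.00416667 → 3; chars 13.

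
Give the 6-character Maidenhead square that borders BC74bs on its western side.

BC74as

Longitude subsquare b = 1; −1 → 0 = a.
The latitude characters are unchanged.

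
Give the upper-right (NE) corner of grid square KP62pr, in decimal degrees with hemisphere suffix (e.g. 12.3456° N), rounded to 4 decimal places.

Field K=10, P=15: +10·20° lon, +15·10° lat → SW at lon 20°, lat 60°.
Square 6, 2: +6·2° lon, +2·1° lat → SW at lon 32°, lat 62°.
Subsquare p=15, r=17: +15·0.0833333° lon, +17·0.0416667° lat → SW at lon 33.25°, lat 62.7083°.
Cell spans 0.0833333° lon × 0.0416667° lat. NE corner is SW corner plus one full cell.
latitude 62.7500° N, longitude 33.3333° E.

62.7500° N, 33.3333° E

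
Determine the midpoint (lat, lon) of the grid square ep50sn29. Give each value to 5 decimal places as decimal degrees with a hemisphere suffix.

60.58125° N, 88.47917° W

Field E=4, P=15: +4·20° lon, +15·10° lat → SW at lon -100°, lat 60°.
Square 5, 0: +5·2° lon, +0·1° lat → SW at lon -90°, lat 60°.
Subsquare s=18, n=13: +18·0.0833333° lon, +13·0.0416667° lat → SW at lon -88.5°, lat 60.5417°.
Extended square 2, 9: +2·0.00833333° lon, +9·0.00416667° lat → SW at lon -88.4833°, lat 60.5792°.
Cell spans 0.00833333° lon × 0.00416667° lat. Centre is SW corner plus half of each.
latitude 60.58125° N, longitude 88.47917° W.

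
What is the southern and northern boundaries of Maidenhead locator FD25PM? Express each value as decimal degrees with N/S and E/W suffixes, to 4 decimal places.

Field F=5, D=3: +5·20° lon, +3·10° lat → SW at lon -80°, lat -60°.
Square 2, 5: +2·2° lon, +5·1° lat → SW at lon -76°, lat -55°.
Subsquare p=15, m=12: +15·0.0833333° lon, +12·0.0416667° lat → SW at lon -74.75°, lat -54.5°.
Cell spans 0.0833333° lon × 0.0416667° lat.
south 54.5000° S, north 54.4583° S.

54.5000° S, 54.4583° S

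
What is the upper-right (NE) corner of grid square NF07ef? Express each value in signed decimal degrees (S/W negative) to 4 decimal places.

Field N=13, F=5: +13·20° lon, +5·10° lat → SW at lon 80°, lat -40°.
Square 0, 7: +0·2° lon, +7·1° lat → SW at lon 80°, lat -33°.
Subsquare e=4, f=5: +4·0.0833333° lon, +5·0.0416667° lat → SW at lon 80.3333°, lat -32.7917°.
Cell spans 0.0833333° lon × 0.0416667° lat. NE corner is SW corner plus one full cell.
latitude -32.7500, longitude 80.4167.

-32.7500, 80.4167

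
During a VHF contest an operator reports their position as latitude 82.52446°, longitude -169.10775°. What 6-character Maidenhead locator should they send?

AR52km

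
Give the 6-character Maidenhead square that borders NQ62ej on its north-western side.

NQ62dk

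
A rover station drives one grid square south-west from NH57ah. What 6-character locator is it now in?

NH47xg

Longitude subsquare a = 0; −1 → -1, wraps to 23 = x, carry into square.
Longitude square 5; −1 → 4.
Latitude subsquare h = 7; −1 → 6 = g.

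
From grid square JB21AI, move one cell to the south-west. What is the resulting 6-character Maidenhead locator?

JB11xh

Longitude subsquare a = 0; −1 → -1, wraps to 23 = x, carry into square.
Longitude square 2; −1 → 1.
Latitude subsquare i = 8; −1 → 7 = h.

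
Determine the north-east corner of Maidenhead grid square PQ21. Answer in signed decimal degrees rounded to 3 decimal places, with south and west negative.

72.000, 126.000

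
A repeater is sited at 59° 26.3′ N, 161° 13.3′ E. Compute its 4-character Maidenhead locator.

RO09

Add 180° to longitude and 90° to latitude: 341.22, 149.44.
Field (20°×10°, letters A–R): lon ⌊341.22/20⌋ = 17 → R; lat ⌊149.44/10⌋ = 14 → O.
Square (2°×1°, digits 0–9): lon ⌊1.22/2⌋ = 0; lat ⌊9.44/1⌋ = 9.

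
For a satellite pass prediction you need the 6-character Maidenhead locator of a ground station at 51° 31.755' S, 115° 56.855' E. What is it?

OD78xl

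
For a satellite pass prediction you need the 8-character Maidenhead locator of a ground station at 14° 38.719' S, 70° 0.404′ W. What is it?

Add 180° to longitude and 90° to latitude: 109.99327, 75.35468.
Field (20°×10°, letters A–R): lon ⌊109.99327/20⌋ = 5 → F; lat ⌊75.35468/10⌋ = 7 → H.
Square (2°×1°, digits 0–9): lon ⌊9.99327/2⌋ = 4; lat ⌊5.35468/1⌋ = 5.
Subsquare (5′×2.5′, letters a–x): lon ⌊1.99327/0.0833333⌋ = 23 → x; lat ⌊0.35468/0.0416667⌋ = 8 → i.
Extended square (30″×15″, digits 0–9): lon ⌊0.07660/0.00833333⌋ = 9; lat ⌊0.02135/0.00416667⌋ = 5.

FH45xi95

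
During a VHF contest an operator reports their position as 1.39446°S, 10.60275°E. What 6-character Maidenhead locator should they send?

JI58ho

Add 180° to longitude and 90° to latitude: 190.6028, 88.6055.
Field: lon ⌊190.6028/20⌋ = 9 → J; lat ⌊88.6055/10⌋ = 8 → I.
Square: lon ⌊10.6028/2⌋ = 5; lat ⌊8.6055/1⌋ = 8.
Subsquare: lon ⌊0.6028/0.0833333⌋ = 7 → h; lat ⌊0.6055/0.0416667⌋ = 14 → o.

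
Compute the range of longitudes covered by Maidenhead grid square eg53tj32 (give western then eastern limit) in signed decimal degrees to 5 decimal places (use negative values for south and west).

-88.39167, -88.38333

Field E=4, G=6: +4·20° lon, +6·10° lat → SW at lon -100°, lat -30°.
Square 5, 3: +5·2° lon, +3·1° lat → SW at lon -90°, lat -27°.
Subsquare t=19, j=9: +19·0.0833333° lon, +9·0.0416667° lat → SW at lon -88.4167°, lat -26.625°.
Extended square 3, 2: +3·0.00833333° lon, +2·0.00416667° lat → SW at lon -88.3917°, lat -26.6167°.
Cell spans 0.00833333° lon × 0.00416667° lat.
west -88.39167, east -88.38333.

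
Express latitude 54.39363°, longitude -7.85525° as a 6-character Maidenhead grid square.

IO64bj

Add 180° to longitude and 90° to latitude: 172.1447, 144.3936.
Field: lon ⌊172.1447/20⌋ = 8 → I; lat ⌊144.3936/10⌋ = 14 → O.
Square: lon ⌊12.1447/2⌋ = 6; lat ⌊4.3936/1⌋ = 4.
Subsquare: lon ⌊0.1447/0.0833333⌋ = 1 → b; lat ⌊0.3936/0.0416667⌋ = 9 → j.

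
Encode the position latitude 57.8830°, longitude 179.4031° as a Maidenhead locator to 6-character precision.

Add 180° to longitude and 90° to latitude: 359.4031, 147.8830.
Field: lon ⌊359.4031/20⌋ = 17 → R; lat ⌊147.8830/10⌋ = 14 → O.
Square: lon ⌊19.4031/2⌋ = 9; lat ⌊7.8830/1⌋ = 7.
Subsquare: lon ⌊1.4031/0.0833333⌋ = 16 → q; lat ⌊0.8830/0.0416667⌋ = 21 → v.

RO97qv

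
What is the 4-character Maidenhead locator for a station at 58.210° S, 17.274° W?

ID11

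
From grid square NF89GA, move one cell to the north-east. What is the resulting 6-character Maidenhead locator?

NF89hb

Longitude subsquare g = 6; +1 → 7 = h.
Latitude subsquare a = 0; +1 → 1 = b.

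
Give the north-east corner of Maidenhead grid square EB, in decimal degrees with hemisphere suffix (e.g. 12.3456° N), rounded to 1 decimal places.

70.0° S, 80.0° W

Field E=4, B=1: +4·20° lon, +1·10° lat → SW at lon -100°, lat -80°.
Cell spans 20° lon × 10° lat. NE corner is SW corner plus one full cell.
latitude 70.0° S, longitude 80.0° W.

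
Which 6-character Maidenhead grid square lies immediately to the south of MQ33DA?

Latitude subsquare a = 0; −1 → -1, wraps to 23 = x, carry into square.
Latitude square 3; −1 → 2.
The longitude characters are unchanged.

MQ32dx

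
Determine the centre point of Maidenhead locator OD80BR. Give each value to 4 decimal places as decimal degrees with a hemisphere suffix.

59.2708° S, 116.1250° E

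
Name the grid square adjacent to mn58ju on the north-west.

MN58iv

Longitude subsquare j = 9; −1 → 8 = i.
Latitude subsquare u = 20; +1 → 21 = v.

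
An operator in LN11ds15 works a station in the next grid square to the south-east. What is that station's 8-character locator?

LN11ds24

Longitude extended square 1; +1 → 2.
Latitude extended square 5; −1 → 4.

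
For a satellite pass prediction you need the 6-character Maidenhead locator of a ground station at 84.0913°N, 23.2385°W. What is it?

Add 180° to longitude and 90° to latitude: 156.7615, 174.0913.
Field: lon ⌊156.7615/20⌋ = 7 → H; lat ⌊174.0913/10⌋ = 17 → R.
Square: lon ⌊16.7615/2⌋ = 8; lat ⌊4.0913/1⌋ = 4.
Subsquare: lon ⌊0.7615/0.0833333⌋ = 9 → j; lat ⌊0.0913/0.0416667⌋ = 2 → c.

HR84jc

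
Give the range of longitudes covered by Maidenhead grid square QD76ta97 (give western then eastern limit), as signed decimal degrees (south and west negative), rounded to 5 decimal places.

Field Q=16, D=3: +16·20° lon, +3·10° lat → SW at lon 140°, lat -60°.
Square 7, 6: +7·2° lon, +6·1° lat → SW at lon 154°, lat -54°.
Subsquare t=19, a=0: +19·0.0833333° lon, +0·0.0416667° lat → SW at lon 155.583°, lat -54°.
Extended square 9, 7: +9·0.00833333° lon, +7·0.00416667° lat → SW at lon 155.658°, lat -53.9708°.
Cell spans 0.00833333° lon × 0.00416667° lat.
west 155.65833, east 155.66667.

155.65833, 155.66667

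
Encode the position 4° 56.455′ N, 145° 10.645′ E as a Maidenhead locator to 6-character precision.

QJ24ow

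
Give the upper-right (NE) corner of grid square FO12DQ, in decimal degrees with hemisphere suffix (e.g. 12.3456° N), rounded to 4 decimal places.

52.7083° N, 77.6667° W

Field F=5, O=14: +5·20° lon, +14·10° lat → SW at lon -80°, lat 50°.
Square 1, 2: +1·2° lon, +2·1° lat → SW at lon -78°, lat 52°.
Subsquare d=3, q=16: +3·0.0833333° lon, +16·0.0416667° lat → SW at lon -77.75°, lat 52.6667°.
Cell spans 0.0833333° lon × 0.0416667° lat. NE corner is SW corner plus one full cell.
latitude 52.7083° N, longitude 77.6667° W.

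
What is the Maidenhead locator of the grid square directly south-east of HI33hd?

Longitude subsquare h = 7; +1 → 8 = i.
Latitude subsquare d = 3; −1 → 2 = c.

HI33ic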